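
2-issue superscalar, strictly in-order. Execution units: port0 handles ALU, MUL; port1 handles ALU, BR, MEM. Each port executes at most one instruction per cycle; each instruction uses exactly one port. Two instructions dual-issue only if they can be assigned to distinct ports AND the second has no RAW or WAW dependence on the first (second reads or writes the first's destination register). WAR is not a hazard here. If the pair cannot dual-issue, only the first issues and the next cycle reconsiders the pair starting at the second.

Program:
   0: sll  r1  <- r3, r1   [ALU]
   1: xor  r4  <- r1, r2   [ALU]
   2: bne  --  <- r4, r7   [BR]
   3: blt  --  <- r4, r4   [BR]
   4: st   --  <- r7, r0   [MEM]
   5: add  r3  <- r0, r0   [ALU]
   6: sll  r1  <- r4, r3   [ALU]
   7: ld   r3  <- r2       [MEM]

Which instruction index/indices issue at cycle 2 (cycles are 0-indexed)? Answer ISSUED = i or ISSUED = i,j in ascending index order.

#0 head=0: sll.ALU i0 RAW r1
#1 head=1: xor.ALU i1 RAW r4
#2 head=2: bne.BR i2 no-port BR/BR
#3 head=3: blt.BR i3 no-port BR/MEM
#4 head=4: st.MEM;add.ALU i4+i5 pair
#5 head=6: sll.ALU;ld.MEM i6+i7 pair

ISSUED = 2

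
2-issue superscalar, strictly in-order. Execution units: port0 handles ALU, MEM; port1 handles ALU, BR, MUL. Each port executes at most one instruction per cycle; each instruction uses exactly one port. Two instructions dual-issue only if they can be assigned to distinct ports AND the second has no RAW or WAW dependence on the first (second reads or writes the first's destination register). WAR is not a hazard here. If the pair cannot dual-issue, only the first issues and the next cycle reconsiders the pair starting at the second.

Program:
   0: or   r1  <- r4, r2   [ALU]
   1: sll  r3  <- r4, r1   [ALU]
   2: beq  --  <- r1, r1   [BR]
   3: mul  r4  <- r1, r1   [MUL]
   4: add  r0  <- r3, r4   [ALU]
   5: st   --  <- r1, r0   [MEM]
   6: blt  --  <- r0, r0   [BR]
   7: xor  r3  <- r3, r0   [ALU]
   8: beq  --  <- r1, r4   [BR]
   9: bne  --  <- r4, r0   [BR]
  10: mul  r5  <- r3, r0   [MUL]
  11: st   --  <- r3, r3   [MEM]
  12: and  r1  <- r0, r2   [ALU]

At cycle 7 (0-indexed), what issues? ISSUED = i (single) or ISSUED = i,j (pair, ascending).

0. or.ALU @i0  | RAW r1
1. sll.ALU;beq.BR @i1+i2  | 2-wide
2. mul.MUL @i3  | RAW r4
3. add.ALU @i4  | RAW r0
4. st.MEM;blt.BR @i5+i6  | 2-wide
5. xor.ALU;beq.BR @i7+i8  | 2-wide
6. bne.BR @i9  | no-port BR/MUL
7. mul.MUL;st.MEM @i10+i11  | 2-wide
8. and.ALU @i12  | tail

ISSUED = 10,11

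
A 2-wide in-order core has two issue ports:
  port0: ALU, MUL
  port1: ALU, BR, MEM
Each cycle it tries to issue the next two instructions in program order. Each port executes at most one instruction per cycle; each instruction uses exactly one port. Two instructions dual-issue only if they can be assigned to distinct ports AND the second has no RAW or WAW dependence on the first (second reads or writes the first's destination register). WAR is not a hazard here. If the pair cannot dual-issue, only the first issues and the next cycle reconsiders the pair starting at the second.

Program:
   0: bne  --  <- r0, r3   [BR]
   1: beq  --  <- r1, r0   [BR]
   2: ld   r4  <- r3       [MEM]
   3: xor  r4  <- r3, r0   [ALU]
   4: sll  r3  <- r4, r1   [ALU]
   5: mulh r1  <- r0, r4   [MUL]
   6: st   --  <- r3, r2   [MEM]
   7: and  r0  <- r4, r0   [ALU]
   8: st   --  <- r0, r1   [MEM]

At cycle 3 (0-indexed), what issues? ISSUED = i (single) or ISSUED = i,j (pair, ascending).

ISSUED = 3

0. bne @i0  | no-port BR/BR
1. beq @i1  | no-port BR/MEM
2. ld @i2  | WAW r4
3. xor @i3  | RAW r4
4. sll mulh @i4,i5  | dual
5. st and @i6,i7  | dual
6. st @i8  | tail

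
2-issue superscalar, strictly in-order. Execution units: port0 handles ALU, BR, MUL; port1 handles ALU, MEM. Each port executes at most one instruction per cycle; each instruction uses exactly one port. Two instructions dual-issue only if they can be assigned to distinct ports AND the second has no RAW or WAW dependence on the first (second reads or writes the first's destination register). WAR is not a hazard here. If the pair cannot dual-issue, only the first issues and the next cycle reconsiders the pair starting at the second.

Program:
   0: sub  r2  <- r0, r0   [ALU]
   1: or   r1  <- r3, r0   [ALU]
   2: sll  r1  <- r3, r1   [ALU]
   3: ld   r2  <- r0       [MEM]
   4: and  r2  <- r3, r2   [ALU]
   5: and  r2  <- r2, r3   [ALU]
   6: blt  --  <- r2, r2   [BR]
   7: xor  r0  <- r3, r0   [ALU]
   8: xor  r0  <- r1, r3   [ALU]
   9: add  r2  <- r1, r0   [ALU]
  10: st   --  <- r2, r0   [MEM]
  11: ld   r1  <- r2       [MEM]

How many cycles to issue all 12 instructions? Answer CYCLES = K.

  cy0 -> i0+i1 (sub/or) 2-wide
  cy1 -> i2+i3 (sll/ld) 2-wide
  cy2 -> i4 (and) RAW+WAW r2
  cy3 -> i5 (and) RAW r2
  cy4 -> i6+i7 (blt/xor) 2-wide
  cy5 -> i8 (xor) RAW r0
  cy6 -> i9 (add) RAW r2
  cy7 -> i10 (st) no-port MEM/MEM
  cy8 -> i11 (ld) tail

CYCLES = 9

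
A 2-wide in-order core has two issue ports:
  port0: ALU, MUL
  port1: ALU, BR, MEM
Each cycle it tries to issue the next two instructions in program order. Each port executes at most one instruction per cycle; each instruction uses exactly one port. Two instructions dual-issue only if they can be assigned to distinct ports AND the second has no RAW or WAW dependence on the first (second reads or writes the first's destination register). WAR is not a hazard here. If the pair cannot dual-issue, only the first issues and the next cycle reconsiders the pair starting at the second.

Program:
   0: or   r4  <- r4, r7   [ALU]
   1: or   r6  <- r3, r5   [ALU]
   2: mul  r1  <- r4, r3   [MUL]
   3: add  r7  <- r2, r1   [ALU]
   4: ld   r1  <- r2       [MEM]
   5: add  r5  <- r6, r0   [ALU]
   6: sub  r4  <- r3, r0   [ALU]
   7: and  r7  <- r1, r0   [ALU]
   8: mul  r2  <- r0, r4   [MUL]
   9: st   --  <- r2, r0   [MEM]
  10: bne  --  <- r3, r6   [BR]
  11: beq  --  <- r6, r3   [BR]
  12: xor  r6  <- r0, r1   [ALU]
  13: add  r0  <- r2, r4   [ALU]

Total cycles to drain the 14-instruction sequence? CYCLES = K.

c0: i0&i1 or.ALU;or.ALU  pair
c1: i2 mul.MUL  RAW r1
c2: i3&i4 add.ALU;ld.MEM  pair
c3: i5&i6 add.ALU;sub.ALU  pair
c4: i7&i8 and.ALU;mul.MUL  pair
c5: i9 st.MEM  no-port MEM/BR
c6: i10 bne.BR  no-port BR/BR
c7: i11&i12 beq.BR;xor.ALU  pair
c8: i13 add.ALU  tail

CYCLES = 9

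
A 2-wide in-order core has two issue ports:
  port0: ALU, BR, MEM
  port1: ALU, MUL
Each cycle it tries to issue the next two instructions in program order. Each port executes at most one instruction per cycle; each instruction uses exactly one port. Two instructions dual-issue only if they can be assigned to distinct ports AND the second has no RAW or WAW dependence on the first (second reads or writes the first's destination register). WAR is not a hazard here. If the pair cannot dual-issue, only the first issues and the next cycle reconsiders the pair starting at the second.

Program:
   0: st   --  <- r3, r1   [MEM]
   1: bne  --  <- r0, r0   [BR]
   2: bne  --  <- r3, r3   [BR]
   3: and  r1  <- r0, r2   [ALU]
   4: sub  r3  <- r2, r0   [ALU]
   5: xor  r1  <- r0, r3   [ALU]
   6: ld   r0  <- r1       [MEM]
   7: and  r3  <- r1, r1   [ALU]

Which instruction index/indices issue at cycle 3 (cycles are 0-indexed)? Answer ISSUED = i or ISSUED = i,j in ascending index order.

#0 head=0: st.MEM i0 no-port MEM/BR
#1 head=1: bne.BR i1 no-port BR/BR
#2 head=2: bne.BR and.ALU i2+i3 2-wide
#3 head=4: sub.ALU i4 RAW r3
#4 head=5: xor.ALU i5 RAW r1
#5 head=6: ld.MEM and.ALU i6+i7 2-wide

ISSUED = 4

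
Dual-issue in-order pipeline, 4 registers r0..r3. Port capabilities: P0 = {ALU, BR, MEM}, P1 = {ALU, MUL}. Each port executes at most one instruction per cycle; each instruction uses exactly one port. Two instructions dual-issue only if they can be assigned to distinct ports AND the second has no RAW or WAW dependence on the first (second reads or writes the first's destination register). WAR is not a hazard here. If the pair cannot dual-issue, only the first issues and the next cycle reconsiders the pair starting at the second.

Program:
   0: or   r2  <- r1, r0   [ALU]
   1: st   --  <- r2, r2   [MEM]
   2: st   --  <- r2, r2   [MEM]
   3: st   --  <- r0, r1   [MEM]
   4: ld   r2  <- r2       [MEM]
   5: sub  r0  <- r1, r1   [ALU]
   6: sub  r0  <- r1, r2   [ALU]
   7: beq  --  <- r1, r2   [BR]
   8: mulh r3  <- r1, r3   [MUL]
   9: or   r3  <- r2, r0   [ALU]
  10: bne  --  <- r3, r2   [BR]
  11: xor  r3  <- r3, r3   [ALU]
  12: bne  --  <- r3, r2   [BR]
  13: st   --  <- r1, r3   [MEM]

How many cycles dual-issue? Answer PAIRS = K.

PAIRS = 3

t=0 i0:or.ALU ; RAW r2
t=1 i1:st.MEM ; no-port MEM/MEM
t=2 i2:st.MEM ; no-port MEM/MEM
t=3 i3:st.MEM ; no-port MEM/MEM
t=4 i4/i5:ld.MEM sub.ALU ; pair
t=5 i6/i7:sub.ALU beq.BR ; pair
t=6 i8:mulh.MUL ; WAW r3
t=7 i9:or.ALU ; RAW r3
t=8 i10/i11:bne.BR xor.ALU ; pair
t=9 i12:bne.BR ; no-port BR/MEM
t=10 i13:st.MEM ; tail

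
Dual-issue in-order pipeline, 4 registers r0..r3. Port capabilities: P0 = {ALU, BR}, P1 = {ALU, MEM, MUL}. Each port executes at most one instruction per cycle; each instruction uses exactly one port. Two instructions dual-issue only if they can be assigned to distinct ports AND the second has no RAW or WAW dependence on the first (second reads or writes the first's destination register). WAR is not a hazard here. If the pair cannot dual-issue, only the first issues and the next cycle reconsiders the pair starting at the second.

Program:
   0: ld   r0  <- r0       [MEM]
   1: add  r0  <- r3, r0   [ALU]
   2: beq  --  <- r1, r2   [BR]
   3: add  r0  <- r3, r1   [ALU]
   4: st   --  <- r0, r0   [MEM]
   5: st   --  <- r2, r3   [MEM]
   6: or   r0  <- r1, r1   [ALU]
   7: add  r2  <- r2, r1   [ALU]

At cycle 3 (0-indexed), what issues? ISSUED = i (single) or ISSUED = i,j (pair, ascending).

  cy0 -> i0 (ld) RAW+WAW r0
  cy1 -> i1&i2 (add/beq) dual
  cy2 -> i3 (add) RAW r0
  cy3 -> i4 (st) no-port MEM/MEM
  cy4 -> i5&i6 (st/or) dual
  cy5 -> i7 (add) tail

ISSUED = 4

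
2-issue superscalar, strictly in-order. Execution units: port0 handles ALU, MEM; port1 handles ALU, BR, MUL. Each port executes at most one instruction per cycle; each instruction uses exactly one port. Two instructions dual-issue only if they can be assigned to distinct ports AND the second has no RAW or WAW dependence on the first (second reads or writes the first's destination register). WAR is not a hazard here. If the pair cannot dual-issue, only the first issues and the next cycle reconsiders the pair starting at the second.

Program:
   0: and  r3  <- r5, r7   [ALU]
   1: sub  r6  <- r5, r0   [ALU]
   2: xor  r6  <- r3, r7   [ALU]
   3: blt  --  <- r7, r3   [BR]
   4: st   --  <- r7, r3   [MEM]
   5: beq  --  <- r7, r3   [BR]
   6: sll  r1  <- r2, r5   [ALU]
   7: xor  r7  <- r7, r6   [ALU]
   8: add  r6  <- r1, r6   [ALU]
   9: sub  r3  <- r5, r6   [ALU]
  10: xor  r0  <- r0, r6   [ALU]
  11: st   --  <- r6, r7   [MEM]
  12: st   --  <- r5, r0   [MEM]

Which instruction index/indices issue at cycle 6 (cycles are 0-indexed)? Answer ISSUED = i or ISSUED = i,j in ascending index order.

t=0 i0,i1:and.ALU+sub.ALU ; pair
t=1 i2,i3:xor.ALU+blt.BR ; pair
t=2 i4,i5:st.MEM+beq.BR ; pair
t=3 i6,i7:sll.ALU+xor.ALU ; pair
t=4 i8:add.ALU ; RAW r6
t=5 i9,i10:sub.ALU+xor.ALU ; pair
t=6 i11:st.MEM ; no-port MEM/MEM
t=7 i12:st.MEM ; tail

ISSUED = 11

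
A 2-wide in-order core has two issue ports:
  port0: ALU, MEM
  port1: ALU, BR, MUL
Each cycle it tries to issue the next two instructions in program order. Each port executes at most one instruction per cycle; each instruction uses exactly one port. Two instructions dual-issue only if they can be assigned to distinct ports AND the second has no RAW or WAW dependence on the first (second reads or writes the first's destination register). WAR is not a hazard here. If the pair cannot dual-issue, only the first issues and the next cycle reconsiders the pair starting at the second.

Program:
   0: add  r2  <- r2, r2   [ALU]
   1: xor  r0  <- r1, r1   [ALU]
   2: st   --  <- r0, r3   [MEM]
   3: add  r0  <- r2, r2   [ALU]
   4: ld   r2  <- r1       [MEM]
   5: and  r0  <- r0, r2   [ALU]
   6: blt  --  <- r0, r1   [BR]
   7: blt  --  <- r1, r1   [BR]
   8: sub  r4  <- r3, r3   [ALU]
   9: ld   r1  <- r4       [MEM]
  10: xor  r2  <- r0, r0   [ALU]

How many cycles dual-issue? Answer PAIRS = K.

c0: i0&i1 add.ALU+xor.ALU  pair
c1: i2&i3 st.MEM+add.ALU  pair
c2: i4 ld.MEM  RAW r2
c3: i5 and.ALU  RAW r0
c4: i6 blt.BR  no-port BR/BR
c5: i7&i8 blt.BR+sub.ALU  pair
c6: i9&i10 ld.MEM+xor.ALU  pair

PAIRS = 4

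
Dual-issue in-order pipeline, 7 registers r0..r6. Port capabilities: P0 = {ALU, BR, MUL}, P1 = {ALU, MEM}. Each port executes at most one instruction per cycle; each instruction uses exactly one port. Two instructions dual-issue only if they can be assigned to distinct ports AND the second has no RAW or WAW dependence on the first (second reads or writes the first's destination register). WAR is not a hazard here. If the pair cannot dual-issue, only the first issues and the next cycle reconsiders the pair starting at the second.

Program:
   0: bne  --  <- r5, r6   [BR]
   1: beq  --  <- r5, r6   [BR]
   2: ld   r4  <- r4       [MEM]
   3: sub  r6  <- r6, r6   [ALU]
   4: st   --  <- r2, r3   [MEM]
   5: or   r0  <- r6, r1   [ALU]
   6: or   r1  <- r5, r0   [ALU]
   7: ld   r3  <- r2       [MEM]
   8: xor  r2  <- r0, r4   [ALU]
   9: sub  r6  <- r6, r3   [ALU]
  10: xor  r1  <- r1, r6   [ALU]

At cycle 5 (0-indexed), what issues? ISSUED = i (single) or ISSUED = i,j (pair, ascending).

[0] i0  bne.BR  -- no-port BR/BR
[1] i1+i2  beq.BR/ld.MEM  -- dual
[2] i3+i4  sub.ALU/st.MEM  -- dual
[3] i5  or.ALU  -- RAW r0
[4] i6+i7  or.ALU/ld.MEM  -- dual
[5] i8+i9  xor.ALU/sub.ALU  -- dual
[6] i10  xor.ALU  -- tail

ISSUED = 8,9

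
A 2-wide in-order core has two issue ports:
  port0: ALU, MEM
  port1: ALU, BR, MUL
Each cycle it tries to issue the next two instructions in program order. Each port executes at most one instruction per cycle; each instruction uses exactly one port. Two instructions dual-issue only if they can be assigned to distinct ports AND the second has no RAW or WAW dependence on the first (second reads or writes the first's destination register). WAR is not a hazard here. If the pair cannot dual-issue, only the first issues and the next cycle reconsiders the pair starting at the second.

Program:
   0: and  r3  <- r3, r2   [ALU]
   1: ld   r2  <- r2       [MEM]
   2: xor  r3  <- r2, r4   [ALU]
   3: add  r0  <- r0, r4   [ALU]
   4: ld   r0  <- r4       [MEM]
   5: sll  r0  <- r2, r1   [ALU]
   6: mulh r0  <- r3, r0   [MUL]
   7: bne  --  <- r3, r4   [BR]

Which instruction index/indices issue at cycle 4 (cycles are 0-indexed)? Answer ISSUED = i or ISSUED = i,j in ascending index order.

0. and+ld @i0&i1  | pair
1. xor+add @i2&i3  | pair
2. ld @i4  | WAW r0
3. sll @i5  | RAW+WAW r0
4. mulh @i6  | no-port MUL/BR
5. bne @i7  | tail

ISSUED = 6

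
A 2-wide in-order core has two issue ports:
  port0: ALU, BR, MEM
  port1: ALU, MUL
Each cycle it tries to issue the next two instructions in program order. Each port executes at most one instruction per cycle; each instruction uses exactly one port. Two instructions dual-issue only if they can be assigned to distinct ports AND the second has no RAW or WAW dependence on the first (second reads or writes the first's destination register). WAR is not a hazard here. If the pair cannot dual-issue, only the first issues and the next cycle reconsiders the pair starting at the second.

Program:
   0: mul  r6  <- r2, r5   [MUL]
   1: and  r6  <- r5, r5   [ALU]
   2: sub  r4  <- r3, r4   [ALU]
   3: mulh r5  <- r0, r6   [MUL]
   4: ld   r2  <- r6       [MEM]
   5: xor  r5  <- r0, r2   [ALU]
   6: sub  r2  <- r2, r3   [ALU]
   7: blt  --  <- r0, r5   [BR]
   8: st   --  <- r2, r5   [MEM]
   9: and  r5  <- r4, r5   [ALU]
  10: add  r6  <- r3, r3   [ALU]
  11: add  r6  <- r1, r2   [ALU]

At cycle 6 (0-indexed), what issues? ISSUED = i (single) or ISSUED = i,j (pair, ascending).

c0: i0 mul.MUL  WAW r6
c1: i1&i2 and.ALU/sub.ALU  2-wide
c2: i3&i4 mulh.MUL/ld.MEM  2-wide
c3: i5&i6 xor.ALU/sub.ALU  2-wide
c4: i7 blt.BR  no-port BR/MEM
c5: i8&i9 st.MEM/and.ALU  2-wide
c6: i10 add.ALU  WAW r6
c7: i11 add.ALU  tail

ISSUED = 10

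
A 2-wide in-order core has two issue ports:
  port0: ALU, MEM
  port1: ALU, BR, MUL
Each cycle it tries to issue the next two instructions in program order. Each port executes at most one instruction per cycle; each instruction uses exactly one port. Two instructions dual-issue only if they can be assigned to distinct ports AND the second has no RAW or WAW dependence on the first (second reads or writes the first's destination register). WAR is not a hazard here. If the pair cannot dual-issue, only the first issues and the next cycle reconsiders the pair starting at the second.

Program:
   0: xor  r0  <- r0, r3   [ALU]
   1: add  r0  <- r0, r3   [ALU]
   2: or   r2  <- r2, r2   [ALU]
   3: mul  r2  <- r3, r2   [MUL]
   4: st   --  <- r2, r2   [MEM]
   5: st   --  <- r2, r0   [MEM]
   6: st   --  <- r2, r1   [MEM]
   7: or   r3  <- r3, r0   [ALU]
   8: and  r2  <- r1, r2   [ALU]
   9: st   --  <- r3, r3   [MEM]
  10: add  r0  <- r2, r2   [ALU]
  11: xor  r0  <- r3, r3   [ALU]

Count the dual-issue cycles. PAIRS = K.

PAIRS = 3

#0 head=0: xor.ALU i0 RAW+WAW r0
#1 head=1: add.ALU;or.ALU i1/i2 dual
#2 head=3: mul.MUL i3 RAW r2
#3 head=4: st.MEM i4 no-port MEM/MEM
#4 head=5: st.MEM i5 no-port MEM/MEM
#5 head=6: st.MEM;or.ALU i6/i7 dual
#6 head=8: and.ALU;st.MEM i8/i9 dual
#7 head=10: add.ALU i10 WAW r0
#8 head=11: xor.ALU i11 tail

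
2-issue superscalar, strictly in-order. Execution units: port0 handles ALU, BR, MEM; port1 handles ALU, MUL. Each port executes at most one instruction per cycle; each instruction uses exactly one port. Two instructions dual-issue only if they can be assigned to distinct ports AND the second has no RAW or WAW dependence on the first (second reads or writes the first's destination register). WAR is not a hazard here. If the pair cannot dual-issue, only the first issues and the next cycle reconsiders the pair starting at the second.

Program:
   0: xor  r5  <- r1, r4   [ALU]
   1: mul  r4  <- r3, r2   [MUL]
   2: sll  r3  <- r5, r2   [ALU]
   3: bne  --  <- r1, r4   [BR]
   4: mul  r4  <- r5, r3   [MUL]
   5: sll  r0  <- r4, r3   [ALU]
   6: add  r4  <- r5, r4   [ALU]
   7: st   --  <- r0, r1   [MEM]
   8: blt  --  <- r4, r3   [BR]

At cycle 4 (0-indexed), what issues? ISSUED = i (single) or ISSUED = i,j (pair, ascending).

[0] i0,i1  xor/mul  -- 2-wide
[1] i2,i3  sll/bne  -- 2-wide
[2] i4  mul  -- RAW r4
[3] i5,i6  sll/add  -- 2-wide
[4] i7  st  -- no-port MEM/BR
[5] i8  blt  -- tail

ISSUED = 7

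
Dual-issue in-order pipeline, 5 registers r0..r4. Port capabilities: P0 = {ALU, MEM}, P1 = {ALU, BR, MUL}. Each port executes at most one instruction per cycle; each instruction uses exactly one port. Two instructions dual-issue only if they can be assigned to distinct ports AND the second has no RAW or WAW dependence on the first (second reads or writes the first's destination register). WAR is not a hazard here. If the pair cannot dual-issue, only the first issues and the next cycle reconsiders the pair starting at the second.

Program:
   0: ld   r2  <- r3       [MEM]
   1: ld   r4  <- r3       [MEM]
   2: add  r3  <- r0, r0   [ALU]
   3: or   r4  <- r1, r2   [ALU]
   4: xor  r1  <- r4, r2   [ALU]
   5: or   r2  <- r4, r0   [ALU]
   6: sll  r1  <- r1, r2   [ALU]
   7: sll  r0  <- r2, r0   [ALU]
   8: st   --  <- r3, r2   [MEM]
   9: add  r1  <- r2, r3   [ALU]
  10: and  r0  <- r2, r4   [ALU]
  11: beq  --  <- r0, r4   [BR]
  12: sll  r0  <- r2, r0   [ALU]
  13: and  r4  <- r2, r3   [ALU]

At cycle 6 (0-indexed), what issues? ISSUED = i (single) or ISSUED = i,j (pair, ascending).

ISSUED = 10

t=0 i0:ld.MEM ; no-port MEM/MEM
t=1 i1,i2:ld.MEM;add.ALU ; pair
t=2 i3:or.ALU ; RAW r4
t=3 i4,i5:xor.ALU;or.ALU ; pair
t=4 i6,i7:sll.ALU;sll.ALU ; pair
t=5 i8,i9:st.MEM;add.ALU ; pair
t=6 i10:and.ALU ; RAW r0
t=7 i11,i12:beq.BR;sll.ALU ; pair
t=8 i13:and.ALU ; tail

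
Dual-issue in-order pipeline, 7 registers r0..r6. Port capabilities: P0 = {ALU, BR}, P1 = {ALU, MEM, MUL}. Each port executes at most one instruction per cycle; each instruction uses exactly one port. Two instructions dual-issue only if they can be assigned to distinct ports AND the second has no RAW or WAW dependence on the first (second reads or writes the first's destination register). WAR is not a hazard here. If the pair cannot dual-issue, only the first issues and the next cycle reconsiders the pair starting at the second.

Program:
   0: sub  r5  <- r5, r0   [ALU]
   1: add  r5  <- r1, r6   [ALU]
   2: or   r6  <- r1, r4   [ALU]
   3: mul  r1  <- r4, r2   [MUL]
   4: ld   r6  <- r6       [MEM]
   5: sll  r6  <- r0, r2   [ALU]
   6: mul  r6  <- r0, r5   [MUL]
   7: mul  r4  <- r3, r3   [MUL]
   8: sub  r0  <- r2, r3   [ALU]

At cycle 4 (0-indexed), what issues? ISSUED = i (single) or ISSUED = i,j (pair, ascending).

t=0 i0:sub.ALU ; WAW r5
t=1 i1/i2:add.ALU/or.ALU ; 2-wide
t=2 i3:mul.MUL ; no-port MUL/MEM
t=3 i4:ld.MEM ; WAW r6
t=4 i5:sll.ALU ; WAW r6
t=5 i6:mul.MUL ; no-port MUL/MUL
t=6 i7/i8:mul.MUL/sub.ALU ; 2-wide

ISSUED = 5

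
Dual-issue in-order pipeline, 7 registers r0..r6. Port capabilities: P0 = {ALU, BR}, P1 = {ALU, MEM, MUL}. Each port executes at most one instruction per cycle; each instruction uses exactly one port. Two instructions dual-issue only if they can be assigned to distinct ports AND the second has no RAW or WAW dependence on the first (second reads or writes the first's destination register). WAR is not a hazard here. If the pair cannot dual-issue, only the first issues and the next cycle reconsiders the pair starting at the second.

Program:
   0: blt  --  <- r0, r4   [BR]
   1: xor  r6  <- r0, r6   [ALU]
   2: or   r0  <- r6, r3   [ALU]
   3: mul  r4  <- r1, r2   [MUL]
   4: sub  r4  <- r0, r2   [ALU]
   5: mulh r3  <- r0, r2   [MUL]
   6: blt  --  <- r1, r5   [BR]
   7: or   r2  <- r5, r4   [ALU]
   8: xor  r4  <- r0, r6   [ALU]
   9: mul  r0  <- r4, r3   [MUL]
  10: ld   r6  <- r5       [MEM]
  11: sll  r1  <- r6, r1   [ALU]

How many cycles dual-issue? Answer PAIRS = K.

PAIRS = 4

0. blt;xor @i0&i1  | dual
1. or;mul @i2&i3  | dual
2. sub;mulh @i4&i5  | dual
3. blt;or @i6&i7  | dual
4. xor @i8  | RAW r4
5. mul @i9  | no-port MUL/MEM
6. ld @i10  | RAW r6
7. sll @i11  | tail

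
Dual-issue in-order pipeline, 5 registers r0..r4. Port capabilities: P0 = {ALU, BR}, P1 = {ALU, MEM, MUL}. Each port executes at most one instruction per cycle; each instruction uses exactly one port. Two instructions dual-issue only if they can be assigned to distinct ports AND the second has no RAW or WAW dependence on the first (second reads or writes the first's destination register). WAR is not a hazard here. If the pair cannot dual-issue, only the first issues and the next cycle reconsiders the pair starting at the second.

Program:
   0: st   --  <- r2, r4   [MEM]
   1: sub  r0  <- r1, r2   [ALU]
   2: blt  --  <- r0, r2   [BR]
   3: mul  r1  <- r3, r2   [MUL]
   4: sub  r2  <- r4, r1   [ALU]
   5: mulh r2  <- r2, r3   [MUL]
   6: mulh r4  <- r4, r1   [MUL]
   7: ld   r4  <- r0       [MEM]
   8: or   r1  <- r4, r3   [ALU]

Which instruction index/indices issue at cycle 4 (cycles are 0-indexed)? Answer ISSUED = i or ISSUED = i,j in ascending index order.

[0] i0/i1  st+sub  -- 2-wide
[1] i2/i3  blt+mul  -- 2-wide
[2] i4  sub  -- RAW+WAW r2
[3] i5  mulh  -- no-port MUL/MUL
[4] i6  mulh  -- no-port MUL/MEM
[5] i7  ld  -- RAW r4
[6] i8  or  -- tail

ISSUED = 6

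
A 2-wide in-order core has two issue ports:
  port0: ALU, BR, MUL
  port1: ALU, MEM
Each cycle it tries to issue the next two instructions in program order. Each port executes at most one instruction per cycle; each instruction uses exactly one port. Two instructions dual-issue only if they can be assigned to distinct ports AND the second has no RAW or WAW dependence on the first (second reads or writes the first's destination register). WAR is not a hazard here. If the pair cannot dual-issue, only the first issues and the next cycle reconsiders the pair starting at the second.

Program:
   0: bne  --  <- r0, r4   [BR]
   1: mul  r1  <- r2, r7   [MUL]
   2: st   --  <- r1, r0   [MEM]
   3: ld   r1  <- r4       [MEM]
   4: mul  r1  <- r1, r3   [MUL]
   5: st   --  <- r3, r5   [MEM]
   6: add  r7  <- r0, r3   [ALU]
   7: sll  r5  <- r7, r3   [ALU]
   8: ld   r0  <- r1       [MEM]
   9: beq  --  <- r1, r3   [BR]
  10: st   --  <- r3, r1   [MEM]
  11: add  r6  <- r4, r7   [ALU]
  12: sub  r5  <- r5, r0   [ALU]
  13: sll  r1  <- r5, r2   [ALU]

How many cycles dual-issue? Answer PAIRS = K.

0. bne.BR @i0  | no-port BR/MUL
1. mul.MUL @i1  | RAW r1
2. st.MEM @i2  | no-port MEM/MEM
3. ld.MEM @i3  | RAW+WAW r1
4. mul.MUL st.MEM @i4/i5  | 2-wide
5. add.ALU @i6  | RAW r7
6. sll.ALU ld.MEM @i7/i8  | 2-wide
7. beq.BR st.MEM @i9/i10  | 2-wide
8. add.ALU sub.ALU @i11/i12  | 2-wide
9. sll.ALU @i13  | tail

PAIRS = 4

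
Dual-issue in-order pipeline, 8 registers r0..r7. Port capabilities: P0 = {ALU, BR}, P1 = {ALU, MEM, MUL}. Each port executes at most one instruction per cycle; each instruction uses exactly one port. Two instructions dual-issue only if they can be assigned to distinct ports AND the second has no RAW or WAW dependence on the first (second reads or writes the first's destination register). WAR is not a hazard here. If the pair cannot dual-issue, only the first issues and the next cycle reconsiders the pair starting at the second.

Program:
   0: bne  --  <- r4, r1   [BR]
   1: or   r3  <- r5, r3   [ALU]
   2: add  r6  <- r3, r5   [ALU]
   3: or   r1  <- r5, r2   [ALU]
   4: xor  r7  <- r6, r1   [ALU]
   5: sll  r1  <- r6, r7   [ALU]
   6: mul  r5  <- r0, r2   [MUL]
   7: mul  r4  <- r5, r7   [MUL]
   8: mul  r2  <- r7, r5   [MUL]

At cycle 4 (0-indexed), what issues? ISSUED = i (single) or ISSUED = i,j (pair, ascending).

ISSUED = 7

  cy0 -> i0&i1 (bne or) dual
  cy1 -> i2&i3 (add or) dual
  cy2 -> i4 (xor) RAW r7
  cy3 -> i5&i6 (sll mul) dual
  cy4 -> i7 (mul) no-port MUL/MUL
  cy5 -> i8 (mul) tail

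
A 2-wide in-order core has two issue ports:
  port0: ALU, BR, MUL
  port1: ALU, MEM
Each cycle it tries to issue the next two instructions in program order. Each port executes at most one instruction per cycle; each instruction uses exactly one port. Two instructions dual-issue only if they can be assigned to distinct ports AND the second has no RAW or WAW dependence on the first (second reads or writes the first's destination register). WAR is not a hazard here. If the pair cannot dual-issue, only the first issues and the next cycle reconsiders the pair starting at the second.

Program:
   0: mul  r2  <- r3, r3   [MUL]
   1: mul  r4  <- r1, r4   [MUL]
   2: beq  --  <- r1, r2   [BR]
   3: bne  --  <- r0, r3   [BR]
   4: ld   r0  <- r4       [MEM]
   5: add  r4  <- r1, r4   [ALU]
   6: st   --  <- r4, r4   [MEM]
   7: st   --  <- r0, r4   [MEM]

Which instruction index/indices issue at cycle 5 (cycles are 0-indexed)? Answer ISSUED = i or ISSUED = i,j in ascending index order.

[0] i0  mul  -- no-port MUL/MUL
[1] i1  mul  -- no-port MUL/BR
[2] i2  beq  -- no-port BR/BR
[3] i3+i4  bne ld  -- pair
[4] i5  add  -- RAW r4
[5] i6  st  -- no-port MEM/MEM
[6] i7  st  -- tail

ISSUED = 6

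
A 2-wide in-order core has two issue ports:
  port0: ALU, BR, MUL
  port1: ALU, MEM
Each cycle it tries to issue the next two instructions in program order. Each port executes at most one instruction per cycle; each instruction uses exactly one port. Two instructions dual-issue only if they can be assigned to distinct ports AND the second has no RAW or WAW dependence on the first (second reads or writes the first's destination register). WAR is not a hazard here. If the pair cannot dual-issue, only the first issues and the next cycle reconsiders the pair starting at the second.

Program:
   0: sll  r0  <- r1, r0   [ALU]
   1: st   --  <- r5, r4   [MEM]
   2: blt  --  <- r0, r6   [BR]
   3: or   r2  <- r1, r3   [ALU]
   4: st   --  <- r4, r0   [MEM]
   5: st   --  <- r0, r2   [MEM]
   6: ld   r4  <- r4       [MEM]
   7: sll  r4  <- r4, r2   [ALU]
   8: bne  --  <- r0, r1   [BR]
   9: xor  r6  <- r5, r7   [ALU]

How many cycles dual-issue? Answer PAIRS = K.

[0] i0/i1  sll st  -- 2-wide
[1] i2/i3  blt or  -- 2-wide
[2] i4  st  -- no-port MEM/MEM
[3] i5  st  -- no-port MEM/MEM
[4] i6  ld  -- RAW+WAW r4
[5] i7/i8  sll bne  -- 2-wide
[6] i9  xor  -- tail

PAIRS = 3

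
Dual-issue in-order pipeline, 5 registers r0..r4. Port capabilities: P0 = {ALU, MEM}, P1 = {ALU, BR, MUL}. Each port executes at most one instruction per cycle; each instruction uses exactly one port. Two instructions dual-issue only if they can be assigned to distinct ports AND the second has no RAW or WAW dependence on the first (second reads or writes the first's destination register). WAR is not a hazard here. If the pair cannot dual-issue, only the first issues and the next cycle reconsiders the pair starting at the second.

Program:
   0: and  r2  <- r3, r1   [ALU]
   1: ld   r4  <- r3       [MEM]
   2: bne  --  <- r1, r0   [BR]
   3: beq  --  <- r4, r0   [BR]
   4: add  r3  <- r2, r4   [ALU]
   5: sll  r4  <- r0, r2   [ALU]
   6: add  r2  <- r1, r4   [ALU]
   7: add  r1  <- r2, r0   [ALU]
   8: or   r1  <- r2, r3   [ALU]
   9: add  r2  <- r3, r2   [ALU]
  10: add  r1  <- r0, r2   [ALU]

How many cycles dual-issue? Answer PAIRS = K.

t=0 i0+i1:and.ALU;ld.MEM ; dual
t=1 i2:bne.BR ; no-port BR/BR
t=2 i3+i4:beq.BR;add.ALU ; dual
t=3 i5:sll.ALU ; RAW r4
t=4 i6:add.ALU ; RAW r2
t=5 i7:add.ALU ; WAW r1
t=6 i8+i9:or.ALU;add.ALU ; dual
t=7 i10:add.ALU ; tail

PAIRS = 3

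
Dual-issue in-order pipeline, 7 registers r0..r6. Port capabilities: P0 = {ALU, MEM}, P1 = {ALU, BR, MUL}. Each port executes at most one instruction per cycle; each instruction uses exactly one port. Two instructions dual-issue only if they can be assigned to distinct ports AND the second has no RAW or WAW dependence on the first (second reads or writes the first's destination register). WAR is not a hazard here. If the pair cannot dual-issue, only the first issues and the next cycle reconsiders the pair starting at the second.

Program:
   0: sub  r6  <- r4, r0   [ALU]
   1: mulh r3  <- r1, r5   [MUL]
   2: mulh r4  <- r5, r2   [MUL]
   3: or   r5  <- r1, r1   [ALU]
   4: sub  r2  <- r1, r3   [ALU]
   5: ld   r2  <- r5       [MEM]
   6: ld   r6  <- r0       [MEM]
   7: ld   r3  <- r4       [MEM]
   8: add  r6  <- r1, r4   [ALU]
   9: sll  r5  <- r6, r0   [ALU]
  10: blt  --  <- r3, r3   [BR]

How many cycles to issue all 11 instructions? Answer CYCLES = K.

CYCLES = 7

  cy0 -> i0/i1 (sub.ALU/mulh.MUL) pair
  cy1 -> i2/i3 (mulh.MUL/or.ALU) pair
  cy2 -> i4 (sub.ALU) WAW r2
  cy3 -> i5 (ld.MEM) no-port MEM/MEM
  cy4 -> i6 (ld.MEM) no-port MEM/MEM
  cy5 -> i7/i8 (ld.MEM/add.ALU) pair
  cy6 -> i9/i10 (sll.ALU/blt.BR) pair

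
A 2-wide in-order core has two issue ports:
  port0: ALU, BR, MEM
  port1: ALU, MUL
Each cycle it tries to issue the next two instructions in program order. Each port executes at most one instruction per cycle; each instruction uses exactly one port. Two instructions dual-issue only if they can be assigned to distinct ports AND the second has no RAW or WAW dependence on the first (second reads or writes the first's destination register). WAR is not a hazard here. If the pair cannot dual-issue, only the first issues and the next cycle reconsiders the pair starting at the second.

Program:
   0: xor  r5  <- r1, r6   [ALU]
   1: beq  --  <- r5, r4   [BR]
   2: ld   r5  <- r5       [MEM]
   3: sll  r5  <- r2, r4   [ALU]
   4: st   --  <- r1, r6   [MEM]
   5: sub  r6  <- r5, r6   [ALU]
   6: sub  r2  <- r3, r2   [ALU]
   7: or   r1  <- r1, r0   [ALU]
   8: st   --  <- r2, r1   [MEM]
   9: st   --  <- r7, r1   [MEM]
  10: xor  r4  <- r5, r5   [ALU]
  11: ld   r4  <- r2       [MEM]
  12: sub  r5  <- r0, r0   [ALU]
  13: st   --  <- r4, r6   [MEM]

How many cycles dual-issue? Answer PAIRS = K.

c0: i0 xor.ALU  RAW r5
c1: i1 beq.BR  no-port BR/MEM
c2: i2 ld.MEM  WAW r5
c3: i3/i4 sll.ALU st.MEM  2-wide
c4: i5/i6 sub.ALU sub.ALU  2-wide
c5: i7 or.ALU  RAW r1
c6: i8 st.MEM  no-port MEM/MEM
c7: i9/i10 st.MEM xor.ALU  2-wide
c8: i11/i12 ld.MEM sub.ALU  2-wide
c9: i13 st.MEM  tail

PAIRS = 4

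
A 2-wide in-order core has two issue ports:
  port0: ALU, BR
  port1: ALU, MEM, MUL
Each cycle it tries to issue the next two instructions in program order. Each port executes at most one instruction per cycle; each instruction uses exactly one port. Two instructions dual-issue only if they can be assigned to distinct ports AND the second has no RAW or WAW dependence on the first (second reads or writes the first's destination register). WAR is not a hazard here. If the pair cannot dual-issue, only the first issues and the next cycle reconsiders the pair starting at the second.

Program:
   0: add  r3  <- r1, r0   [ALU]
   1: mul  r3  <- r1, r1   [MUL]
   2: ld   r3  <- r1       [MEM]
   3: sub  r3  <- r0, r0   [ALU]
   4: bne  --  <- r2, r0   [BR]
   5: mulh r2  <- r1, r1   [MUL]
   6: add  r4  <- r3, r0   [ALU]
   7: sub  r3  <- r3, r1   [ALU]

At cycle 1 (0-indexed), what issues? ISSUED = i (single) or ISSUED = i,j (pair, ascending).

ISSUED = 1

c0: i0 add  WAW r3
c1: i1 mul  no-port MUL/MEM
c2: i2 ld  WAW r3
c3: i3,i4 sub bne  dual
c4: i5,i6 mulh add  dual
c5: i7 sub  tail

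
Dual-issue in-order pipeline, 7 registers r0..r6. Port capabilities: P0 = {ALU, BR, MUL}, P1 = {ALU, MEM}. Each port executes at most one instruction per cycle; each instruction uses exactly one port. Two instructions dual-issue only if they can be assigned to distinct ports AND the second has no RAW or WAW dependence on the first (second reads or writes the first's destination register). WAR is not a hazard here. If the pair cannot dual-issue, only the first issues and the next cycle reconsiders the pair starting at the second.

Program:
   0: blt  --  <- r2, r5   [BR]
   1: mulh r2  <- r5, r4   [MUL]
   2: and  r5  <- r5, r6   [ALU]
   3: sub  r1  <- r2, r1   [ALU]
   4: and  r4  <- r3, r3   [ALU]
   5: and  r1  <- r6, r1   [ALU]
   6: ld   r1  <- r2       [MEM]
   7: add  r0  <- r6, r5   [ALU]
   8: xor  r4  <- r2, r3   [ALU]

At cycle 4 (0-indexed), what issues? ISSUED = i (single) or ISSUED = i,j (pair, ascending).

ISSUED = 6,7

t=0 i0:blt.BR ; no-port BR/MUL
t=1 i1/i2:mulh.MUL;and.ALU ; 2-wide
t=2 i3/i4:sub.ALU;and.ALU ; 2-wide
t=3 i5:and.ALU ; WAW r1
t=4 i6/i7:ld.MEM;add.ALU ; 2-wide
t=5 i8:xor.ALU ; tail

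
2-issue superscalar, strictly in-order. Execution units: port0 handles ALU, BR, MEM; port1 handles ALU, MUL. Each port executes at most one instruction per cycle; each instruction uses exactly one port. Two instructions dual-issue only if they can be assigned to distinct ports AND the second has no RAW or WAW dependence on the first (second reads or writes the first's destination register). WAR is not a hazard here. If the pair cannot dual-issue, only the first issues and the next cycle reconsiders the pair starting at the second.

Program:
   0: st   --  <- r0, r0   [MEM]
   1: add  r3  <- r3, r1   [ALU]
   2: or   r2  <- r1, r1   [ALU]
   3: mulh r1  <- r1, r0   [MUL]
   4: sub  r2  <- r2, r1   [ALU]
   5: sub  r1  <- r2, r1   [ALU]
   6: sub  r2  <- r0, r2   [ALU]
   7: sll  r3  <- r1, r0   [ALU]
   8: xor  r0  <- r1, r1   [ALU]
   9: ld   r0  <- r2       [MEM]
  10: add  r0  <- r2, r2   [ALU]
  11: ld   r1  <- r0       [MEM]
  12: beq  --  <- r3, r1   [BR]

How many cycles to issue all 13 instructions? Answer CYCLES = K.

CYCLES = 9

  cy0 -> i0+i1 (st.MEM/add.ALU) pair
  cy1 -> i2+i3 (or.ALU/mulh.MUL) pair
  cy2 -> i4 (sub.ALU) RAW r2
  cy3 -> i5+i6 (sub.ALU/sub.ALU) pair
  cy4 -> i7+i8 (sll.ALU/xor.ALU) pair
  cy5 -> i9 (ld.MEM) WAW r0
  cy6 -> i10 (add.ALU) RAW r0
  cy7 -> i11 (ld.MEM) no-port MEM/BR
  cy8 -> i12 (beq.BR) tail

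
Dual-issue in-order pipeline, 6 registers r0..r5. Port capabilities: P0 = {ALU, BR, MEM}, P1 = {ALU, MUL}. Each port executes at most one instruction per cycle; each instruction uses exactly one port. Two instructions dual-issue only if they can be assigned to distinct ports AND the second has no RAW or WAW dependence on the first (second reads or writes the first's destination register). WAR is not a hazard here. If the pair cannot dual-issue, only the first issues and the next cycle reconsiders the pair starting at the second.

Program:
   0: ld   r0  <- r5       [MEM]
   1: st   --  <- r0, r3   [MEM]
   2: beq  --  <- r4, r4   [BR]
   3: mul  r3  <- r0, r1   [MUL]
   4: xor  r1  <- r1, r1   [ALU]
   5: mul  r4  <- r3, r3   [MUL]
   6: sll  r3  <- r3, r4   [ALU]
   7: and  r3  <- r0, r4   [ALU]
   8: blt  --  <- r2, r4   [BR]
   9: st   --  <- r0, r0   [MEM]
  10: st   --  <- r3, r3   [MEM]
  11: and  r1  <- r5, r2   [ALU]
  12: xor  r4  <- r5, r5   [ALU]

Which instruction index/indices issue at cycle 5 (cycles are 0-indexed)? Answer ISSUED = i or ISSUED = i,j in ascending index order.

ISSUED = 7,8

  cy0 -> i0 (ld.MEM) no-port MEM/MEM
  cy1 -> i1 (st.MEM) no-port MEM/BR
  cy2 -> i2&i3 (beq.BR;mul.MUL) 2-wide
  cy3 -> i4&i5 (xor.ALU;mul.MUL) 2-wide
  cy4 -> i6 (sll.ALU) WAW r3
  cy5 -> i7&i8 (and.ALU;blt.BR) 2-wide
  cy6 -> i9 (st.MEM) no-port MEM/MEM
  cy7 -> i10&i11 (st.MEM;and.ALU) 2-wide
  cy8 -> i12 (xor.ALU) tail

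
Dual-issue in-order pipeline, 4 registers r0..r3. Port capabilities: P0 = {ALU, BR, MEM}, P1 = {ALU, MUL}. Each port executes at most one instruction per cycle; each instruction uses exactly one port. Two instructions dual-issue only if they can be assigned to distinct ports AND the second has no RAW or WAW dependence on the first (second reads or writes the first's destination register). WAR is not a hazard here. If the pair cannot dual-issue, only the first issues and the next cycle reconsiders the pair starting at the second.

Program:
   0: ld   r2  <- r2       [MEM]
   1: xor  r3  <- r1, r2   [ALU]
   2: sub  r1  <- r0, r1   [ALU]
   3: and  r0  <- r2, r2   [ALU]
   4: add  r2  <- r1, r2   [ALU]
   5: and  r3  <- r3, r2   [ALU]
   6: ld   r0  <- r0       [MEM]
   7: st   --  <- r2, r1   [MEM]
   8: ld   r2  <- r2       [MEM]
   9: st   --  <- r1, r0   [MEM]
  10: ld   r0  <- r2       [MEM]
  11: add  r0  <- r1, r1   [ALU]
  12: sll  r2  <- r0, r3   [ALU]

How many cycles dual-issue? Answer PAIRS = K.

PAIRS = 3

t=0 i0:ld ; RAW r2
t=1 i1+i2:xor sub ; pair
t=2 i3+i4:and add ; pair
t=3 i5+i6:and ld ; pair
t=4 i7:st ; no-port MEM/MEM
t=5 i8:ld ; no-port MEM/MEM
t=6 i9:st ; no-port MEM/MEM
t=7 i10:ld ; WAW r0
t=8 i11:add ; RAW r0
t=9 i12:sll ; tail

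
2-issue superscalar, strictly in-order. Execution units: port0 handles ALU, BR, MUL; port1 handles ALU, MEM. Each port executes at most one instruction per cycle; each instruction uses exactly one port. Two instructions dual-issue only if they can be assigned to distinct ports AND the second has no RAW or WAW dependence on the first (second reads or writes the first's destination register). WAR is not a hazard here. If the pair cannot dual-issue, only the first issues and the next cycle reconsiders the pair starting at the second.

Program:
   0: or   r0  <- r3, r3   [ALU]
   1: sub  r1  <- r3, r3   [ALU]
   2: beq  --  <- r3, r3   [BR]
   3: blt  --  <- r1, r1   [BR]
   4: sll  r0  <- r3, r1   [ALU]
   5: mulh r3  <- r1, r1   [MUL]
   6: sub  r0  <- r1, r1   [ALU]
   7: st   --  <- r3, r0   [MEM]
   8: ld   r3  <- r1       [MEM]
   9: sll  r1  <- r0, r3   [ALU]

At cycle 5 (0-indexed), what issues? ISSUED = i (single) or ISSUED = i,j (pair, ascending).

t=0 i0/i1:or.ALU sub.ALU ; 2-wide
t=1 i2:beq.BR ; no-port BR/BR
t=2 i3/i4:blt.BR sll.ALU ; 2-wide
t=3 i5/i6:mulh.MUL sub.ALU ; 2-wide
t=4 i7:st.MEM ; no-port MEM/MEM
t=5 i8:ld.MEM ; RAW r3
t=6 i9:sll.ALU ; tail

ISSUED = 8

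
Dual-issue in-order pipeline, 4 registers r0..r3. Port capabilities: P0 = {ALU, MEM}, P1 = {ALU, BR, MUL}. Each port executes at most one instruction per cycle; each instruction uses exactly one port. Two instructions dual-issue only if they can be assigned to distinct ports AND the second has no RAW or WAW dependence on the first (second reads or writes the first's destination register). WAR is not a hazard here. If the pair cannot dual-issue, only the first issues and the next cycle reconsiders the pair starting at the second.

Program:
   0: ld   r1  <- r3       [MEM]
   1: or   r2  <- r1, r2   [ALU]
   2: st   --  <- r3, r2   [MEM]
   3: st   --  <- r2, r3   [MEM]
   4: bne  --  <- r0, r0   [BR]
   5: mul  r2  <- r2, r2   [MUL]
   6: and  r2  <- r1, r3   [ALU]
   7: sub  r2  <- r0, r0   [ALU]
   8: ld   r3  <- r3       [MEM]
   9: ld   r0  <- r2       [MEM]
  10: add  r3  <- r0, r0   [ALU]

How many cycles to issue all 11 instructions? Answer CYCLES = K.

CYCLES = 9

[0] i0  ld  -- RAW r1
[1] i1  or  -- RAW r2
[2] i2  st  -- no-port MEM/MEM
[3] i3+i4  st+bne  -- pair
[4] i5  mul  -- WAW r2
[5] i6  and  -- WAW r2
[6] i7+i8  sub+ld  -- pair
[7] i9  ld  -- RAW r0
[8] i10  add  -- tail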